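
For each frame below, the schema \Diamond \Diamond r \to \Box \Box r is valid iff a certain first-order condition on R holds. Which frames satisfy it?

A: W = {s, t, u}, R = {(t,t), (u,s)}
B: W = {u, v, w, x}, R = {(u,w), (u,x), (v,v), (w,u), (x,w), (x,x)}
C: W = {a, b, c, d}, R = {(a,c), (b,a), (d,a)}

A, C

The schema corresponds to a generalized confluence (Geach) condition: \forall x \forall y \forall z ((x R^2 y \wedge x R^2 z) \to \exists w (y = w \wedge z = w)).
A: ✓.
B: fails — uR²u, uR²w but u ≠ w.
C: ✓.
Valid on: A, C.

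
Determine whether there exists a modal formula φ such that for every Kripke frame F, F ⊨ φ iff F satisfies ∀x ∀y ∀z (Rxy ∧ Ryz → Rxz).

The condition is transitivity. A defining modal formula is □p → □□p.
Suppose □p→□□p is valid. Take Rxy, Ryz and set V(p)={w : Rxw}. Then □p at x, so □□p at x, so □p at y, so p at z, i.e. Rxz.

Yes — defined by □p → □□p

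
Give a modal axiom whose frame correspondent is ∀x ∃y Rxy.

□q → ◇q

A defining formula is □q → ◇q (the D axiom).
Suppose □q→◇q is valid. At any x set V(q)=W. Then □q at x, so ◇q at x, so x has a successor.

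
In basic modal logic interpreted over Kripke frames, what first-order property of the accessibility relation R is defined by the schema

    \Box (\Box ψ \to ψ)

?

Suppose □(□ψ→ψ) is valid. Take Rxy and set V(ψ)={w : Ryw}. Then at y, □ψ holds; since □(□ψ→ψ) at x, □ψ→ψ at y, so ψ at y, i.e. Ryy.
The converse is a direct semantic check.
So the correspondent is shift-reflexivity.

shift-reflexivity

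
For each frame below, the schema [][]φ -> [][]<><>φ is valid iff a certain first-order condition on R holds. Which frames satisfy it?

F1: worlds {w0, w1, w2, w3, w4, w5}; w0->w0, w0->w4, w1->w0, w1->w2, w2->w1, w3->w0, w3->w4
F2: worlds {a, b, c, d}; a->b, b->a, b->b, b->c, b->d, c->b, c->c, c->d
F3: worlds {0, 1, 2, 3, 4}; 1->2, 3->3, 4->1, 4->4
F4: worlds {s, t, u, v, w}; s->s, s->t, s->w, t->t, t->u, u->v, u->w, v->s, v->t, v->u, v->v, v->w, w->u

F4

The schema corresponds to a generalized confluence (Geach) condition: forall x forall z (x R^2 z -> exists w (x R^2 w & z R^2 w)).
F1: fails — w0R²w4 but no w with w0R²w and w4R²w.
F2: fails — aR²d but no w with aR²w and dR²w.
F3: fails — 4R²1 but no w with 4R²w and 1R²w.
F4: satisfies the condition.
Valid on: F4.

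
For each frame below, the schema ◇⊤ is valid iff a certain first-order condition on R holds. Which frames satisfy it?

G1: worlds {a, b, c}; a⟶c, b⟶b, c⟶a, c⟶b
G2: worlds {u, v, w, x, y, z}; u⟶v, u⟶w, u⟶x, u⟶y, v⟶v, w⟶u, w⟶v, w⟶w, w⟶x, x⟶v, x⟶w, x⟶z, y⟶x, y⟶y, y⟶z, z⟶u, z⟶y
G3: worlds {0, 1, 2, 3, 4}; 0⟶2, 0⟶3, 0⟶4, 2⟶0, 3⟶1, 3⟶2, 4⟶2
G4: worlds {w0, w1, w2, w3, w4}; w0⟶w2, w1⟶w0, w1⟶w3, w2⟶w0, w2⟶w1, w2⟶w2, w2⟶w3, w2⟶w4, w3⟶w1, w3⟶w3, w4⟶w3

This is the axiom for seriality; its first-order frame correspondent is ∀x ∃y Rxy.
G1: satisfies the condition.
G2: satisfies the condition.
G3: fails — world 1 has no successor.
G4: satisfies the condition.

G1, G2, G4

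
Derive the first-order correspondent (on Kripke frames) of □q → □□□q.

∀x ∀z (xR³z → ∃w (xRw ∧ z = w))

This is a Sahlqvist (Geach-type) schema ◇^0□^1q → □^3◇^0q.
Minimal-valuation argument: fix x; take any y with xR^0y and any z with xR^3z. Set V(q) to the set of worlds R-reachable from y in exactly 1 step. Then □^1q holds at y, so the antecedent holds at x; validity forces ◇^0q at z, giving a w with zR^0w and yR^1w.
First-order correspondent: ∀x ∀z (xR³z → ∃w (xRw ∧ z = w)).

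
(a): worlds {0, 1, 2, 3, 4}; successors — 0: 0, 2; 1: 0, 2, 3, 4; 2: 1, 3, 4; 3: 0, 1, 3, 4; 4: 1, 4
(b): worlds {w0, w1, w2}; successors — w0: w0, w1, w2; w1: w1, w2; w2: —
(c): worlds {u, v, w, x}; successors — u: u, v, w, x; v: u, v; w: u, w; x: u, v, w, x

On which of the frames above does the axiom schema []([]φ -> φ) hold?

Frame correspondent (Sahlqvist): forall x forall y (Rxy -> Ryy) — i.e. shift-reflexivity.
(a): fails — R02 but not R22.
(b): fails — Rw1w2 but not Rw2w2.
(c): satisfies the condition.
Valid on: (c).

(c)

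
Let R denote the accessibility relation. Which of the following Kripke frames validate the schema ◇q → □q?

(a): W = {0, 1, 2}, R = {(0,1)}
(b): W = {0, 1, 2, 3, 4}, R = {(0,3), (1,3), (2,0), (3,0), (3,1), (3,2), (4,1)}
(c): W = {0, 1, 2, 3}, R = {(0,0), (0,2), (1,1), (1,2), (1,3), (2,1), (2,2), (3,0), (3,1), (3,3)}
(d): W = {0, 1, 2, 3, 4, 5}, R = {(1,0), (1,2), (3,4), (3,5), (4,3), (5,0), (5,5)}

(a)

The schema corresponds to partial functionality: ∀x ∀y ∀z (Rxy ∧ Rxz → y = z).
(a): ✓.
(b): fails — 3 sees both 0 and 1.
(c): fails — 0 sees both 0 and 2.
(d): fails — 1 sees both 0 and 2.
Valid on: (a).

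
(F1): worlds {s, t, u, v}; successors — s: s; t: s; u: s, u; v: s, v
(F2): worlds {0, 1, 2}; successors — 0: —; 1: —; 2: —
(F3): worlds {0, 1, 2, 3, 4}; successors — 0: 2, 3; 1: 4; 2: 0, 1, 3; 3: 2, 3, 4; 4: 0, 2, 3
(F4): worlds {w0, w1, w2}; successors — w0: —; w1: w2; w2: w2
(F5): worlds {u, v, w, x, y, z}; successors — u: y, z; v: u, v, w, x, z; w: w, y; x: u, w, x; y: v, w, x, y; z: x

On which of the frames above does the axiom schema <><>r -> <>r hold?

Frame correspondent (Sahlqvist): forall x forall y forall z (Rxy & Ryz -> Rxz) — i.e. transitivity.
(F1): ✓.
(F2): ✓.
(F3): fails — R34 and R40 but not R30.
(F4): ✓.
(F5): fails — Ruz and Rzx but not Rux.

(F1), (F2), (F4)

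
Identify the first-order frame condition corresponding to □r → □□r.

This is the 4 axiom.
Its frame correspondent is transitivity — ∀x ∀y ∀z (Rxy ∧ Ryz → Rxz).

Transitivity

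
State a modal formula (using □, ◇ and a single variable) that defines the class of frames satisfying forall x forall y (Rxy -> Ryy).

□(□s → s)

A defining formula is □(□s → s) (the T□ axiom).
Suppose □(□s→s) is valid. Take Rxy and set V(s)={w : Ryw}. Then at y, □s holds; since □(□s→s) at x, □s→s at y, so s at y, i.e. Ryy.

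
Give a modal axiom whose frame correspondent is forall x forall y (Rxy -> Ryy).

This is shift-reflexivity; the standard corresponding axiom is T□: □(□s → s).
Suppose □(□s→s) is valid. Take Rxy and set V(s)={w : Ryw}. Then at y, □s holds; since □(□s→s) at x, □s→s at y, so s at y, i.e. Ryy.

□(□s → s)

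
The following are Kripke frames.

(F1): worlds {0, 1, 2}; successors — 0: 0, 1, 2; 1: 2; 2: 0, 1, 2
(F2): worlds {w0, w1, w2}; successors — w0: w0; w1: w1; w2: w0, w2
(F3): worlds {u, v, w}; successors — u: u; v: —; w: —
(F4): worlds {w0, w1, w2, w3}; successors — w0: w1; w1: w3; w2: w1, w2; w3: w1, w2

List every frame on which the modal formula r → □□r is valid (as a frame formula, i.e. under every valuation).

(F3)

Frame correspondent (Sahlqvist): ∀x ∀z (xR²z → ∃w (x = w ∧ z = w)) — i.e. a generalized confluence (Geach) condition.
(F1): fails — 0R²1 but 0 ≠ 1.
(F2): fails — w2R²w0 but w2 ≠ w0.
(F3): ✓.
(F4): fails — w0R²w3 but w0 ≠ w3.
Valid on: (F3).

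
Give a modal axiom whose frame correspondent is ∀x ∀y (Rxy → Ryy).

This is shift-reflexivity; the standard corresponding axiom is T□: □(□s → s).
Suppose □(□s→s) is valid. Take Rxy and set V(s)={w : Ryw}. Then at y, □s holds; since □(□s→s) at x, □s→s at y, so s at y, i.e. Ryy.

□(□s → s)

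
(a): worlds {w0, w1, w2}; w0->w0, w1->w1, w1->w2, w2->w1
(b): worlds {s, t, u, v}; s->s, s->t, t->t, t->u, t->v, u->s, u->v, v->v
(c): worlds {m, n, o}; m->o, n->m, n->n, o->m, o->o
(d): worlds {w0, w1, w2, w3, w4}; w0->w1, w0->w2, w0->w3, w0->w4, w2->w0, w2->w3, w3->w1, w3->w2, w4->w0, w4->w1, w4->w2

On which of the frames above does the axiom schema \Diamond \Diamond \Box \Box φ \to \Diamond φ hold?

(a), (c)

Frame correspondent (Sahlqvist): \forall x \forall y (x R^2 y \to \exists w (y R^2 w \wedge xRw)) — i.e. a generalized confluence (Geach) condition.
(a): condition met.
(b): fails — sR²v but no w with vR²w and sRw.
(c): condition met.
(d): fails — w0R²w1 but no w with w1R²w and w0Rw.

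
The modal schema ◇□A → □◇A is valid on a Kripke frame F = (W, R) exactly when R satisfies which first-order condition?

convergence: ∀x ∀y ∀z (Rxy ∧ Rxz → ∃w (Ryw ∧ Rzw))

This schema is the .2 axiom.
Its frame correspondent is convergence — ∀x ∀y ∀z (Rxy ∧ Rxz → ∃w (Ryw ∧ Rzw)).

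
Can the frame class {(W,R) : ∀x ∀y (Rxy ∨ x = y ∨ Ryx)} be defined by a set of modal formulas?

If a class were modally definable it would be closed under disjoint unions (Goldblatt–Thomason).
Take 4 disjoint single-world reflexive frames: each is trivially connected, but their disjoint union has 4 worlds with no edge between distinct components, so it is not connected.
So the class is not modally definable.

No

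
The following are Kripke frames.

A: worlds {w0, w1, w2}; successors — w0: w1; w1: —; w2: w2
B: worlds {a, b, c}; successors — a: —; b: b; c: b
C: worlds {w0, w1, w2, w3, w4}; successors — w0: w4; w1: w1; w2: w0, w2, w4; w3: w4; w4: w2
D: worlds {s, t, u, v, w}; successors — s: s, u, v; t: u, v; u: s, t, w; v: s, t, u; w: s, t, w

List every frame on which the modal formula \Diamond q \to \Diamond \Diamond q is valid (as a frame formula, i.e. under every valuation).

B

Frame correspondent (Sahlqvist): \forall x \forall y (xRy \to \exists w (y = w \wedge x R^2 w)) — i.e. a generalized confluence (Geach) condition.
A: fails — w0Rw1 but no w with w1=w and w0R²w.
B: holds.
C: fails — w0Rw4 but no w with w4=w and w0R²w.
D: fails — tRv but no w* with v=w* and tR²w*.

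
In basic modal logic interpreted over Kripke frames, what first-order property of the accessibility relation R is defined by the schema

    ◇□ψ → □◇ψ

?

Convergence

Suppose ◇□ψ→□◇ψ is valid. Take Rxy, Rxz and set V(ψ)={w : Ryw}. Then □ψ at y so ◇□ψ at x, so □◇ψ at x, so ◇ψ at z, giving w with Rzw and Ryw.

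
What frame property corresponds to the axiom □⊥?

This is the Ver axiom.
Its frame correspondent is emptiness of R — ∀x ∀y ¬Rxy.

emptiness of R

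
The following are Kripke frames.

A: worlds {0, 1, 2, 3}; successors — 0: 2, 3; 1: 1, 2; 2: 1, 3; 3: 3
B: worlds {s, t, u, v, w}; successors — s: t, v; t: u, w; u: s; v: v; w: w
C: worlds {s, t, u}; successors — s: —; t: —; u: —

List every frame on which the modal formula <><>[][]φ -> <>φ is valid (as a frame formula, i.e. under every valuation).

Frame correspondent (Sahlqvist): forall x forall y (x R^2 y -> exists w (y R^2 w & xRw)) — i.e. a generalized confluence (Geach) condition.
A: fails — 1R²3 but no w with 3R²w and 1Rw.
B: fails — sR²w but no w* with wR²w* and sRw*.
C: condition met.
Valid on: C.

C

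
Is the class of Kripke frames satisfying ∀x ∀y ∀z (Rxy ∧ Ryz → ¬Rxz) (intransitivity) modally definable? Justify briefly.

Not definable by any modal formula

Modal frame validity is preserved under surjective bounded morphisms.
The 5-cycle (worlds s,t,u,v,w with s→t→u→v→w→s) is intransitive. Mapping every world to a single reflexive point • is a surjective bounded morphism; the reflexive point is not intransitive (R••∧R•• but R••).
So the class is not modally definable.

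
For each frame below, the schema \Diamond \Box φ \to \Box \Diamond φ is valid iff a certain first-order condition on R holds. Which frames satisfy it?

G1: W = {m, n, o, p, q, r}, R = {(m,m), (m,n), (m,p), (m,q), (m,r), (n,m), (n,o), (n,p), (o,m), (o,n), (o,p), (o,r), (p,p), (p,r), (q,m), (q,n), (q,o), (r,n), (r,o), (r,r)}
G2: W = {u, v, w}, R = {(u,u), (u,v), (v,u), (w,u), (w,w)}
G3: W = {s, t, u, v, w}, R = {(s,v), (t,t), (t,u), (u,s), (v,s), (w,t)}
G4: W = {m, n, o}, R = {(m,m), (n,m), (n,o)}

Frame correspondent (Sahlqvist): \forall x \forall y \forall z (Rxy \wedge Rxz \to \exists w (Ryw \wedge Rzw)) — i.e. convergence.
G1: fails — Rmp and Rmq but p and q have no common successor.
G2: ✓.
G3: fails — Rtt and Rtu but t and u have no common successor.
G4: fails — Rno and Rno but o and o have no common successor.
Valid on: G2.

G2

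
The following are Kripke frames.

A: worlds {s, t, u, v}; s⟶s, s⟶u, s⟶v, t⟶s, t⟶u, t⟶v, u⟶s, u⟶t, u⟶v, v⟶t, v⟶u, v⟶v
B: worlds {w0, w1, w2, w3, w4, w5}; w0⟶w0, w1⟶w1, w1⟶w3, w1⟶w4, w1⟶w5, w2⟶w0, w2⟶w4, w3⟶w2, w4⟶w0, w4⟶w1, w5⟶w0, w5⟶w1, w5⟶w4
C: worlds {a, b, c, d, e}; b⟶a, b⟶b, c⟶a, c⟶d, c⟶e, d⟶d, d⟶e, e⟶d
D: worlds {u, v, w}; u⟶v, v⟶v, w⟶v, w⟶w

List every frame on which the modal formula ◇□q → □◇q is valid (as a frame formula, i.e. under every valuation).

The schema corresponds to convergence: ∀x ∀y ∀z (Rxy ∧ Rxz → ∃w (Ryw ∧ Rzw)).
A: holds.
B: fails — Rw1w5 and Rw1w3 but w5 and w3 have no common successor.
C: fails — Rbb and Rba but b and a have no common successor.
D: holds.

A, D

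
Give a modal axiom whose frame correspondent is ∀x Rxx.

The condition is reflexivity. The T schema □s → s defines it.
Suppose □s→s is valid. At any x set V(s)={w : Rxw}. Then □s holds at x, so s holds at x, i.e. Rxx.

□s → s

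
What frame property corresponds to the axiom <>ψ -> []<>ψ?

Suppose ◇ψ→□◇ψ is valid. Take Rxy, Rxz and set V(ψ)={y}. Then ◇ψ at x, so □◇ψ at x, so ◇ψ at z, so some w with Rzw has ψ; w=y, i.e. Rzy. By symmetry of the argument, Ryz.

the Euclidean property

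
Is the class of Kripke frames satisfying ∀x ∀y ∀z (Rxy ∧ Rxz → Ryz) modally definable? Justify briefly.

Definable; ◇r → □◇r defines it

This is a Sahlqvist condition; the 5 axiom ◇r → □◇r defines it.
Suppose ◇r→□◇r is valid. Take Rxy, Rxz and set V(r)={y}. Then ◇r at x, so □◇r at x, so ◇r at z, so some w with Rzw has r; w=y, i.e. Rzy. By symmetry of the argument, Ryz.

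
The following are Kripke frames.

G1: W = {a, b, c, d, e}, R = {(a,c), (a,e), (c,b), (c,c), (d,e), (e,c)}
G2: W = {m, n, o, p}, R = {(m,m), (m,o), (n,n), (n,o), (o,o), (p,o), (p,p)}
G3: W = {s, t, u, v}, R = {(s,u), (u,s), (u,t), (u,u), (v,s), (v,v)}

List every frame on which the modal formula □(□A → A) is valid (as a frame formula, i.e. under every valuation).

This is the axiom for shift-reflexivity; its first-order frame correspondent is ∀x ∀y (Rxy → Ryy).
G1: fails — Rde but not Ree.
G2: satisfies the condition.
G3: fails — Rut but not Rtt.
Valid on: G2.

G2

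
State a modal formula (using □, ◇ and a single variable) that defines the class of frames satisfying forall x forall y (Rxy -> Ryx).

This is symmetry; the standard corresponding axiom is B: q → □◇q.
Suppose q→□◇q is valid. Take Rxy and set V(q)={x}. Then q at x, so □◇q at x, so ◇q at y, so some z with Ryz has q; z=x, i.e. Ryx.

q → □◇q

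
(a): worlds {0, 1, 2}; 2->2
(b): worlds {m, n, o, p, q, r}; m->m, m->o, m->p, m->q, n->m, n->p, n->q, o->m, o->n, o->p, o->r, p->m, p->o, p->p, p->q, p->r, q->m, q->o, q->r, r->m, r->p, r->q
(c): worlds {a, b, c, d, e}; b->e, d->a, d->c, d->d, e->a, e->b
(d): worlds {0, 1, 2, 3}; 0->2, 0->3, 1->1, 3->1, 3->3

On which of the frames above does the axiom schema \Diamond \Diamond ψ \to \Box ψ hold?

The schema corresponds to a generalized confluence (Geach) condition: \forall x \forall y \forall z ((x R^2 y \wedge xRz) \to \exists w (y = w \wedge z = w)).
(a): condition met.
(b): fails — mR²m, mRo but m ≠ o.
(c): fails — bR²a, bRe but a ≠ e.
(d): fails — 0R²1, 0R2 but 1 ≠ 2.

(a)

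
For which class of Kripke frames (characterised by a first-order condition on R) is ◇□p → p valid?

symmetry: ∀x ∀y (Rxy → Ryx)

This is frame-equivalent to p → □◇p (substitute ¬p for p and contrapose).
Suppose p→□◇p is valid. Take Rxy and set V(p)={x}. Then p at x, so □◇p at x, so ◇p at y, so some z with Ryz has p; z=x, i.e. Ryx.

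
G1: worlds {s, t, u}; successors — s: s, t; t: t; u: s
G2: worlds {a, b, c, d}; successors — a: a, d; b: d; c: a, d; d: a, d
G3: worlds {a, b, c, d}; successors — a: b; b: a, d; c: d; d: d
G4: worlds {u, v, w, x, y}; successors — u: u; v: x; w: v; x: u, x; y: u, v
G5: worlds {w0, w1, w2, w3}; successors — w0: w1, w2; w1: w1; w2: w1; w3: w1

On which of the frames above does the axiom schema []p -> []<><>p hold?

The schema corresponds to a generalized confluence (Geach) condition: forall x forall z (xRz -> exists w (xRw & z R^2 w)).
G1: holds.
G2: holds.
G3: holds.
G4: fails — wRv but no t with wRt and vR²t.
G5: holds.

G1, G2, G3, G5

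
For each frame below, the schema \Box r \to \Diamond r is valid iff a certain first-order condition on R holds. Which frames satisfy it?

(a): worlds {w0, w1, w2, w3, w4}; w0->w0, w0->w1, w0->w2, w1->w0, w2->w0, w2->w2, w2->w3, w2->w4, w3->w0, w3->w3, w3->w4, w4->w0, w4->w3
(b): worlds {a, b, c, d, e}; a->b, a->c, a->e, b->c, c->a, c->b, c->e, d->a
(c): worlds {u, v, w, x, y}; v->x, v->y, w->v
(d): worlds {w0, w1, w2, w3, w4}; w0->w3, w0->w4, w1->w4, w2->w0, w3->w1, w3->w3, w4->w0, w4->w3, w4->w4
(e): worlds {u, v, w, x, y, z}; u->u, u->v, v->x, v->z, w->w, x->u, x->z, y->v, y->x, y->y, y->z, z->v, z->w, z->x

(a), (d), (e)

This is the axiom for seriality; its first-order frame correspondent is \forall x \exists y Rxy.
(a): holds.
(b): fails — world e has no successor.
(c): fails — world u has no successor.
(d): holds.
(e): holds.
Valid on: (a), (d), (e).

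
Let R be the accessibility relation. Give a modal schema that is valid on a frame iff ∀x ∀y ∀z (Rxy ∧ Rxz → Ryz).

◇s → □◇s

This is the Euclidean property; the standard corresponding axiom is 5: ◇s → □◇s.
Suppose ◇s→□◇s is valid. Take Rxy, Rxz and set V(s)={y}. Then ◇s at x, so □◇s at x, so ◇s at z, so some w with Rzw has s; w=y, i.e. Rzy. By symmetry of the argument, Ryz.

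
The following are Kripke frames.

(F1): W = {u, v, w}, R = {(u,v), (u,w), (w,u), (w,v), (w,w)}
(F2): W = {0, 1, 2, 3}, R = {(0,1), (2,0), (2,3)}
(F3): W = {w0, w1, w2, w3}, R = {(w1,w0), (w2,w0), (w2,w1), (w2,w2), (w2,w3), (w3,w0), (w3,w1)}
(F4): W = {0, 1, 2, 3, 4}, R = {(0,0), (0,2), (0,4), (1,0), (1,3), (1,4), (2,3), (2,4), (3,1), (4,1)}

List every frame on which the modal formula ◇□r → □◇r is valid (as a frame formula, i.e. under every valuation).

The schema corresponds to convergence: ∀x ∀y ∀z (Rxy ∧ Rxz → ∃w (Ryw ∧ Rzw)).
(F1): fails — Ruv and Ruv but v and v have no common successor.
(F2): fails — R01 and R01 but 1 and 1 have no common successor.
(F3): fails — Rw1w0 and Rw1w0 but w0 and w0 have no common successor.
(F4): fails — R00 and R04 but 0 and 4 have no common successor.

none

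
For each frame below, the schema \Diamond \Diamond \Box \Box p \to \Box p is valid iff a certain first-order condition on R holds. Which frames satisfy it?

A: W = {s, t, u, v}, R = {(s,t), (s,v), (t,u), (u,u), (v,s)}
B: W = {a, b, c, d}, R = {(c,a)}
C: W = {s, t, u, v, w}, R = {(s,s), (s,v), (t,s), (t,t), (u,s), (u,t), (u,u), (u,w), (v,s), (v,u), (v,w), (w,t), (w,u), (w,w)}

B

This is the axiom for a generalized confluence (Geach) condition; its first-order frame correspondent is \forall x \forall y \forall z ((x R^2 y \wedge xRz) \to \exists w (y R^2 w \wedge z = w)).
A: fails — sR²s, sRt but no w with sR²w and t=w.
B: condition met.
C: fails — sR²w, sRv but no w* with wR²w* and v=w*.
Valid on: B.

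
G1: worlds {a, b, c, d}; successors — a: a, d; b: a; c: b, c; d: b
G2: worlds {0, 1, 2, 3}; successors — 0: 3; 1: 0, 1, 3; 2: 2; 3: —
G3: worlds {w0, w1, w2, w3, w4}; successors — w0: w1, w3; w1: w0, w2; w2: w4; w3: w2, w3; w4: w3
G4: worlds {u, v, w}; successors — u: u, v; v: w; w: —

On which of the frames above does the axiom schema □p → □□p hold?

G2

This is the axiom for transitivity; its first-order frame correspondent is ∀x ∀y ∀z (Rxy ∧ Ryz → Rxz).
G1: fails — Rba and Rad but not Rbd.
G2: satisfies the condition.
G3: fails — Rw1w2 and Rw2w4 but not Rw1w4.
G4: fails — Ruv and Rvw but not Ruw.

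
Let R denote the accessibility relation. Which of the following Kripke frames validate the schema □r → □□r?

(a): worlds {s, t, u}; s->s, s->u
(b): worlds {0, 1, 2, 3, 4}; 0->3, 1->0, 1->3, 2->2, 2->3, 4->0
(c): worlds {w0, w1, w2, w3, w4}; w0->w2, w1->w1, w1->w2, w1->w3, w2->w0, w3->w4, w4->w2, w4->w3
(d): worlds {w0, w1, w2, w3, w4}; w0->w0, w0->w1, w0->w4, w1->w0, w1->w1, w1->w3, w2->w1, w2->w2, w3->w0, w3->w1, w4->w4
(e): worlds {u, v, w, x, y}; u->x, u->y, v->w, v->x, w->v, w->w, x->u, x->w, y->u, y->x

(a)

The schema corresponds to transitivity: ∀x ∀y ∀z (Rxy ∧ Ryz → Rxz).
(a): holds.
(b): fails — R40 and R03 but not R43.
(c): fails — Rw1w2 and Rw2w0 but not Rw1w0.
(d): fails — Rw1w0 and Rw0w4 but not Rw1w4.
(e): fails — Rxw and Rwv but not Rxv.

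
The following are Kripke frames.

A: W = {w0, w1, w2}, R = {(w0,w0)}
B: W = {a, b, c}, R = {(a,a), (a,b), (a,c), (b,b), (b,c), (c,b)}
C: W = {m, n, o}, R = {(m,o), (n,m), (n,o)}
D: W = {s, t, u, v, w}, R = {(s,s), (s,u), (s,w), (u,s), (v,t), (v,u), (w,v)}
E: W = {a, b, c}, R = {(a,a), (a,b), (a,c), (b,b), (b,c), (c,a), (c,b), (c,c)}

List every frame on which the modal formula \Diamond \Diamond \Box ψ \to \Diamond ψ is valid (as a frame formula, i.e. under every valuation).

The schema corresponds to a generalized confluence (Geach) condition: \forall x \forall y (x R^2 y \to \exists w (yRw \wedge xRw)).
A: holds.
B: holds.
C: fails — nR²o but no w with oRw and nRw.
D: fails — sR²w but no w* with wRw* and sRw*.
E: holds.
Valid on: A, B, E.

A, B, E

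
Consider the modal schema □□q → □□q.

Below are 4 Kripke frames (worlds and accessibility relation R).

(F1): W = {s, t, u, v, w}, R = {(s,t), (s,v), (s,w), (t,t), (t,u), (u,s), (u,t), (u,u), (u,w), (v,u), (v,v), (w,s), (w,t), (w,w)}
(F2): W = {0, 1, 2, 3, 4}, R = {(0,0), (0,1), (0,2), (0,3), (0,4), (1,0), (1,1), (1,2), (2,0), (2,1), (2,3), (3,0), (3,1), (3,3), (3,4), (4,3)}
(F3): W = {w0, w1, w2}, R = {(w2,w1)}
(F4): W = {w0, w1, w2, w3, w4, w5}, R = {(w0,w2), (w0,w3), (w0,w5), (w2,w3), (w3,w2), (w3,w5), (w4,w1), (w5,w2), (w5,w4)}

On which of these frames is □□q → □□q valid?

This is the axiom for a generalized confluence (Geach) condition; its first-order frame correspondent is ∀x ∀z (xR²z → ∃w (xR²w ∧ z = w)).
(F1): satisfies the condition.
(F2): satisfies the condition.
(F3): satisfies the condition.
(F4): satisfies the condition.

(F1), (F2), (F3), (F4)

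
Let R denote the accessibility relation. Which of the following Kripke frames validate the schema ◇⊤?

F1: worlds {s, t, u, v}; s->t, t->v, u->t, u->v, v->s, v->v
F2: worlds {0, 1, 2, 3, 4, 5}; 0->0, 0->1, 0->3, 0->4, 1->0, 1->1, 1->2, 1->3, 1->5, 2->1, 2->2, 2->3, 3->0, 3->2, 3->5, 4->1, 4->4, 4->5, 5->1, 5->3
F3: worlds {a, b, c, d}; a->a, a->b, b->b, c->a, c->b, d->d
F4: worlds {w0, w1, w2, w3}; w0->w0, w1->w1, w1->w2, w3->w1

Frame correspondent (Sahlqvist): ∀x ∃y Rxy — i.e. seriality.
F1: satisfies the condition.
F2: satisfies the condition.
F3: satisfies the condition.
F4: fails — world w2 has no successor.
Valid on: F1, F2, F3.

F1, F2, F3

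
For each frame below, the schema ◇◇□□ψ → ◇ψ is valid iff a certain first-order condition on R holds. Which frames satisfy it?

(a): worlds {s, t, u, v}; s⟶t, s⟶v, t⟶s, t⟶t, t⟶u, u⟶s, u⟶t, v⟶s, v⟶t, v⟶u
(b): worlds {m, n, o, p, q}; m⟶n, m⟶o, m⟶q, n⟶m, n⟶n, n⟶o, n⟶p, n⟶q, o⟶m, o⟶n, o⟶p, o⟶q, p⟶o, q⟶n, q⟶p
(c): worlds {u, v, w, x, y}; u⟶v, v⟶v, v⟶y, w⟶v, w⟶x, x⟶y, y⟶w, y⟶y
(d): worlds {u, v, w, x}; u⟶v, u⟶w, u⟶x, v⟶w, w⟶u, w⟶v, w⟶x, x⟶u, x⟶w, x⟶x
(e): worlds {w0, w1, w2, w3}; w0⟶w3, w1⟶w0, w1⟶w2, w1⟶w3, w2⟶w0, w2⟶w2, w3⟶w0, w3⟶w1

Frame correspondent (Sahlqvist): ∀x ∀y (xR²y → ∃w (yR²w ∧ xRw)) — i.e. a generalized confluence (Geach) condition.
(a): ✓.
(b): fails — pR²p but no w with pR²w and pRw.
(c): ✓.
(d): fails — vR²v but no t with vR²t and vRt.
(e): fails — w0R²w0 but no w with w0R²w and w0Rw.
Valid on: (a), (c).

(a), (c)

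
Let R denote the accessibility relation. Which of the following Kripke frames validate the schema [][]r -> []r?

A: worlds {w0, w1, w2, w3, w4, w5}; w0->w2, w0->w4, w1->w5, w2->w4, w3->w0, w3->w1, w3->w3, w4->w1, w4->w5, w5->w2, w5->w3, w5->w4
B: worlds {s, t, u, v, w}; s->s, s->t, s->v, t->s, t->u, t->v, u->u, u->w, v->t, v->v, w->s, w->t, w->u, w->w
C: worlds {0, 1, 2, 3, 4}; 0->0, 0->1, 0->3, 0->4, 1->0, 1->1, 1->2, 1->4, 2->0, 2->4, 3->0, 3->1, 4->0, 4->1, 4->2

B, C

This is the axiom for density; its first-order frame correspondent is forall x forall y (Rxy -> exists z (Rxz & Rzy)).
A: fails — Rw1w5 but no z with Rw1z and Rzw5.
B: condition met.
C: condition met.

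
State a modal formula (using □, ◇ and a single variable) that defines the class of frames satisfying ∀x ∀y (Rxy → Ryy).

This is shift-reflexivity; the standard corresponding axiom is T□: □(□ψ → ψ).
Suppose □(□ψ→ψ) is valid. Take Rxy and set V(ψ)={w : Ryw}. Then at y, □ψ holds; since □(□ψ→ψ) at x, □ψ→ψ at y, so ψ at y, i.e. Ryy.

□(□ψ → ψ)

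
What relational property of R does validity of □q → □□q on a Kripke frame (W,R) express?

transitivity

Suppose □q→□□q is valid. Take Rxy, Ryz and set V(q)={w : Rxw}. Then □q at x, so □□q at x, so □q at y, so q at z, i.e. Rxz.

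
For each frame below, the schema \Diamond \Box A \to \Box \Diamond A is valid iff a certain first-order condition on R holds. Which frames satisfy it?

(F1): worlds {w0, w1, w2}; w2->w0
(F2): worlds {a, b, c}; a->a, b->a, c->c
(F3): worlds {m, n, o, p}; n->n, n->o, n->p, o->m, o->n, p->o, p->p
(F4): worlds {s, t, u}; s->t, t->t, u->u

(F2), (F4)

This is the axiom for convergence; its first-order frame correspondent is \forall x \forall y \forall z (Rxy \wedge Rxz \to \exists w (Ryw \wedge Rzw)).
(F1): fails — Rw2w0 and Rw2w0 but w0 and w0 have no common successor.
(F2): satisfies the condition.
(F3): fails — Rno and Rnp but o and p have no common successor.
(F4): satisfies the condition.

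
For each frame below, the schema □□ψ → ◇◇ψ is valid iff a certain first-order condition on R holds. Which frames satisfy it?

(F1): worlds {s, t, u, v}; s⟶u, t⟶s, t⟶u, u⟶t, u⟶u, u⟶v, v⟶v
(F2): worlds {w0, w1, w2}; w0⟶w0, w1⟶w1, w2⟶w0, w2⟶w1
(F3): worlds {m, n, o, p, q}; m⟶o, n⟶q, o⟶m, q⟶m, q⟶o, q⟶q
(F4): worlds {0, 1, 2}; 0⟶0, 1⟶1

The schema corresponds to a generalized confluence (Geach) condition: ∀x ∃w (xR²w ∧ xR²w).
(F1): ✓.
(F2): ✓.
(F3): fails — at p but no w with pR²w and pR²w.
(F4): fails — at 2 but no w with 2R²w and 2R²w.

(F1), (F2)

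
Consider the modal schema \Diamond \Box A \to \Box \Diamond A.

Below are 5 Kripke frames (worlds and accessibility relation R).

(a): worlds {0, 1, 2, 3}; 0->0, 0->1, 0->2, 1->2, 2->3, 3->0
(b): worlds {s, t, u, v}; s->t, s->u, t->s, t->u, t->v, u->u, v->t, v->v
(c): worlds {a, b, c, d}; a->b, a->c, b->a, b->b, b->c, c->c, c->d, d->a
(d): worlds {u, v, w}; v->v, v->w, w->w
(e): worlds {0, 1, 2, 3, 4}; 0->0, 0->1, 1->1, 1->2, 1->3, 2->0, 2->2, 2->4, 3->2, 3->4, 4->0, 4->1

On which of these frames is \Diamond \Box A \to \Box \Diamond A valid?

This is the axiom for convergence; its first-order frame correspondent is \forall x \forall y \forall z (Rxy \wedge Rxz \to \exists w (Ryw \wedge Rzw)).
(a): fails — R00 and R02 but 0 and 2 have no common successor.
(b): fails — Rtv and Rtu but v and u have no common successor.
(c): fails — Rcc and Rcd but c and d have no common successor.
(d): ✓.
(e): ✓.

(d), (e)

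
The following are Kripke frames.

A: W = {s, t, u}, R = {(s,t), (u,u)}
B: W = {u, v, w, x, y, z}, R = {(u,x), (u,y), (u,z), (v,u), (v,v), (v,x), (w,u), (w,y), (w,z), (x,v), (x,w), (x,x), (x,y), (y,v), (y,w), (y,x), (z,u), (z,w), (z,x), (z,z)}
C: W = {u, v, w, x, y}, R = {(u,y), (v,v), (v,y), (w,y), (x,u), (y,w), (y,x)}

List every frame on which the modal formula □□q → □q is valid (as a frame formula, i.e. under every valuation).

Frame correspondent (Sahlqvist): ∀x ∀y (Rxy → ∃z (Rxz ∧ Rzy)) — i.e. density.
A: fails — Rst but no z with Rsz and Rzt.
B: condition met.
C: fails — Ryx but no z with Ryz and Rzx.

B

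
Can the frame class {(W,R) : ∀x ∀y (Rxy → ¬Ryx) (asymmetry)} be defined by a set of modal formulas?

Not modally definable

If a class were modally definable it would be closed under surjective bounded morphisms (Goldblatt–Thomason).
The 5-cycle (worlds 0,1,2,3,4 with 0→1→2→3→4→0) is asymmetric. Mapping every world to a single reflexive point • is a surjective bounded morphism, and the reflexive point is not asymmetric (R•• but asymmetry requires ¬R••).
So no modal formula (or set of formulas) defines exactly the asymmetric frames.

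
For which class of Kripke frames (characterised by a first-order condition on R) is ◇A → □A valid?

partial functionality: ∀x ∀y ∀z (Rxy ∧ Rxz → y = z)

Suppose ◇A→□A is valid. Take Rxy, Rxz and set V(A)={y}. Then ◇A at x, so □A at x, so A at z, i.e. z=y.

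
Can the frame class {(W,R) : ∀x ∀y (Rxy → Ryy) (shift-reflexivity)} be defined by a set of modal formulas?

Yes, by □(□p → p)

Yes: it is shift-reflexivity, defined by the T□ schema □(□p → p).
Suppose □(□p→p) is valid. Take Rxy and set V(p)={w : Ryw}. Then at y, □p holds; since □(□p→p) at x, □p→p at y, so p at y, i.e. Ryy.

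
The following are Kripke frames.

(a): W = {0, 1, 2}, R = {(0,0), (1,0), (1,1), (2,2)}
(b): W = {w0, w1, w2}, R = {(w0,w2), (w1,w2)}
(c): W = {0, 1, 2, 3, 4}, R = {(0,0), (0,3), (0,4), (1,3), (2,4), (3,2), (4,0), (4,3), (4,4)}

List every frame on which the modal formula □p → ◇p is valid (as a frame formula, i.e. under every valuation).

(a), (c)

Frame correspondent (Sahlqvist): ∀x ∃y Rxy — i.e. seriality.
(a): satisfies the condition.
(b): fails — world w2 has no successor.
(c): satisfies the condition.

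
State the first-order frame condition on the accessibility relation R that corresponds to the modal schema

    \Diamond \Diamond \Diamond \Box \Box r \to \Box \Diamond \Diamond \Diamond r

\forall x \forall y \forall z ((x R^3 y \wedge xRz) \to \exists w (y R^2 w \wedge z R^3 w))

This is a Sahlqvist (Geach-type) schema ◇^3□^2r → □^1◇^3r.
Minimal-valuation argument: fix x; take any y with xR^3y and any z with xR^1z. Set V(r) to the set of worlds R-reachable from y in exactly 2 steps. Then □^2r holds at y, so the antecedent holds at x; validity forces ◇^3r at z, giving a w with zR^3w and yR^2w.
First-order correspondent: \forall x \forall y \forall z ((x R^3 y \wedge xRz) \to \exists w (y R^2 w \wedge z R^3 w)).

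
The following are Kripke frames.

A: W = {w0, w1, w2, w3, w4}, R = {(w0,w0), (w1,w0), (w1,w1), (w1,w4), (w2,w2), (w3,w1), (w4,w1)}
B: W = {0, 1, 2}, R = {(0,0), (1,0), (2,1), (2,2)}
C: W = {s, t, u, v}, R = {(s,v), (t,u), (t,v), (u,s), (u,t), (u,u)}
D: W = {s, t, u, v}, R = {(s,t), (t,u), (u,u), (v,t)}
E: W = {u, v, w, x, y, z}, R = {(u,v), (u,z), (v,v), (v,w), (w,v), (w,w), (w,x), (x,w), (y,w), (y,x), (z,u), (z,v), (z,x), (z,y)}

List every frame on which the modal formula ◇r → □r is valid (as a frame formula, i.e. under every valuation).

D

The schema corresponds to partial functionality: ∀x ∀y ∀z (Rxy ∧ Rxz → y = z).
A: fails — w1 sees both w0 and w1.
B: fails — 2 sees both 1 and 2.
C: fails — t sees both u and v.
D: ✓.
E: fails — u sees both v and z.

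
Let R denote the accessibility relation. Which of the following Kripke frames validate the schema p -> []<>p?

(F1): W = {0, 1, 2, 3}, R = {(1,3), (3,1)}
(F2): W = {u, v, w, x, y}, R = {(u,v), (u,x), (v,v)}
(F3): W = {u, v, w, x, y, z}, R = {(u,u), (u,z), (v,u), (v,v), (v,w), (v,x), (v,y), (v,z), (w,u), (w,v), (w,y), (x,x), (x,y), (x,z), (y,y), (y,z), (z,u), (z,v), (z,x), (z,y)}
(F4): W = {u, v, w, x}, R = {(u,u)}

(F1), (F4)

The schema corresponds to symmetry: forall x forall y (Rxy -> Ryx).
(F1): satisfies the condition.
(F2): fails — Ruv but not Rvu.
(F3): fails — Rwu but not Ruw.
(F4): satisfies the condition.
Valid on: (F1), (F4).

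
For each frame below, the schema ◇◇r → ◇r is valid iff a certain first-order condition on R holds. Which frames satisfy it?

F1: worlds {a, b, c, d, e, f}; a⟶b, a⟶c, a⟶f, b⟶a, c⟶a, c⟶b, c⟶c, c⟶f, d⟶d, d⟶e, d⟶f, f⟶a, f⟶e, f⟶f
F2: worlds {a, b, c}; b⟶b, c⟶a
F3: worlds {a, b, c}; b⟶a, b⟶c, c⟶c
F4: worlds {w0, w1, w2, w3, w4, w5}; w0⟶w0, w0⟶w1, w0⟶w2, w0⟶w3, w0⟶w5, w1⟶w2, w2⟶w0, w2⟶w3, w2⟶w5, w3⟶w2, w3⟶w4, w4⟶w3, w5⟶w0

Frame correspondent (Sahlqvist): ∀x ∀y ∀z (Rxy ∧ Ryz → Rxz) — i.e. transitivity.
F1: fails — Rcf and Rfe but not Rce.
F2: satisfies the condition.
F3: satisfies the condition.
F4: fails — Rw1w2 and Rw2w0 but not Rw1w0.

F2, F3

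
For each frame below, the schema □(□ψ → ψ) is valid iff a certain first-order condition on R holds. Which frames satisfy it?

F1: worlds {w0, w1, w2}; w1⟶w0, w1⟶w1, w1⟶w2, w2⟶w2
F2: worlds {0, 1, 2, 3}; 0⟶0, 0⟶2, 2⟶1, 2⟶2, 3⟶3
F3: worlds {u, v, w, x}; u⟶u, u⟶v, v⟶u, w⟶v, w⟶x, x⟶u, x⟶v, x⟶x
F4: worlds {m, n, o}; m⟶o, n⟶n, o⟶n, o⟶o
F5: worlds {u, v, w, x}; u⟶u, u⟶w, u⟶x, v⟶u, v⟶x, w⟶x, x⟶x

F4

This is the axiom for shift-reflexivity; its first-order frame correspondent is ∀x ∀y (Rxy → Ryy).
F1: fails — Rw1w0 but not Rw0w0.
F2: fails — R21 but not R11.
F3: fails — Ruv but not Rvv.
F4: satisfies the condition.
F5: fails — Ruw but not Rww.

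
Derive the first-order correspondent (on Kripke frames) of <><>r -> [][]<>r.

This is a Sahlqvist (Geach-type) schema ◇^2□^0r → □^2◇^1r.
Minimal-valuation argument: fix x; take any y with xR^2y and any z with xR^2z. Set V(r) to the set of worlds R-reachable from y in exactly 0 steps. Then □^0r holds at y, so the antecedent holds at x; validity forces ◇^1r at z, giving a w with zR^1w and yR^0w.
First-order correspondent: forall x forall y forall z ((x R^2 y & x R^2 z) -> exists w (y = w & zRw)).

forall x forall y forall z ((x R^2 y & x R^2 z) -> exists w (y = w & zRw))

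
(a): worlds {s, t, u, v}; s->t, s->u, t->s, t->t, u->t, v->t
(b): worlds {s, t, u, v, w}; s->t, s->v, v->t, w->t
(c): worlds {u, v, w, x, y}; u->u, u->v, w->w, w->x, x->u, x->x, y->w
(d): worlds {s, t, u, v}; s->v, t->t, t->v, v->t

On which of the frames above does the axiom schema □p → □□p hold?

The schema corresponds to transitivity: ∀x ∀y ∀z (Rxy ∧ Ryz → Rxz).
(a): fails — Rut and Rts but not Rus.
(b): satisfies the condition.
(c): fails — Rwx and Rxu but not Rwu.
(d): fails — Rvt and Rtv but not Rvv.

(b)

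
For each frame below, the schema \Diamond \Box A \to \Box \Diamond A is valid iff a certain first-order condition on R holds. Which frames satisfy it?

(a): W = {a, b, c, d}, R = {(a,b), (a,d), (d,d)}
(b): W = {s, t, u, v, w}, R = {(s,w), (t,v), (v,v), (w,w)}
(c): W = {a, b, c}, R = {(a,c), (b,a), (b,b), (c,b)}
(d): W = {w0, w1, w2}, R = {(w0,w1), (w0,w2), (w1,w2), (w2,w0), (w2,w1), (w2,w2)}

(b), (d)

The schema corresponds to convergence: \forall x \forall y \forall z (Rxy \wedge Rxz \to \exists w (Ryw \wedge Rzw)).
(a): fails — Rad and Rab but d and b have no common successor.
(b): condition met.
(c): fails — Rba and Rbb but a and b have no common successor.
(d): condition met.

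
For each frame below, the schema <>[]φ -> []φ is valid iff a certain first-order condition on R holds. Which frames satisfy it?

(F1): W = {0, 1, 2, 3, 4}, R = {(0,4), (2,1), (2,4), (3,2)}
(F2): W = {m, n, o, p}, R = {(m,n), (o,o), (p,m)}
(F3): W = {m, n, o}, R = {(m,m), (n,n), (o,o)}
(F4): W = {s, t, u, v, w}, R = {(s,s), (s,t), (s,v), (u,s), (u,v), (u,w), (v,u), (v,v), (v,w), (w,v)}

(F3)

This is the axiom for a generalized confluence (Geach) condition; its first-order frame correspondent is forall x forall y forall z ((xRy & xRz) -> exists w (yRw & z = w)).
(F1): fails — 0R4, 0R4 but no w with 4Rw and 4=w.
(F2): fails — mRn, mRn but no w with nRw and n=w.
(F3): holds.
(F4): fails — sRt, sRs but no w* with tRw* and s=w*.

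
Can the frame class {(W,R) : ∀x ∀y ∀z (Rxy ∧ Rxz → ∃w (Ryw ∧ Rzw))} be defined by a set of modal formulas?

Yes: it is convergence, defined by the .2 schema ◇□p → □◇p.
Suppose ◇□p→□◇p is valid. Take Rxy, Rxz and set V(p)={w : Ryw}. Then □p at y so ◇□p at x, so □◇p at x, so ◇p at z, giving w with Rzw and Ryw.

Yes, by ◇□p → □◇p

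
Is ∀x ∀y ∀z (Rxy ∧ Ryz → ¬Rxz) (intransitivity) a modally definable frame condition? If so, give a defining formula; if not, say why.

Modal frame validity is preserved under surjective bounded morphisms.
The 3-cycle (worlds 0,1,2 with 0→1→2→0) is intransitive. Mapping every world to a single reflexive point • is a surjective bounded morphism; the reflexive point is not intransitive (R••∧R•• but R••).
So no modal formula (or set of formulas) defines exactly the intransitive frames.

Not modally definable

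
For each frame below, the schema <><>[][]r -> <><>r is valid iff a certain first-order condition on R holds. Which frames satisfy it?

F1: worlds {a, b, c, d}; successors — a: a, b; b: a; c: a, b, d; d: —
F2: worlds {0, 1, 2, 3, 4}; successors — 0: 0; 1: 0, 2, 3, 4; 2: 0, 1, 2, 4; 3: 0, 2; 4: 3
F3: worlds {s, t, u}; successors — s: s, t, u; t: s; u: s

F1, F2, F3

This is the axiom for a generalized confluence (Geach) condition; its first-order frame correspondent is forall x forall y (x R^2 y -> exists w (y R^2 w & x R^2 w)).
F1: holds.
F2: holds.
F3: holds.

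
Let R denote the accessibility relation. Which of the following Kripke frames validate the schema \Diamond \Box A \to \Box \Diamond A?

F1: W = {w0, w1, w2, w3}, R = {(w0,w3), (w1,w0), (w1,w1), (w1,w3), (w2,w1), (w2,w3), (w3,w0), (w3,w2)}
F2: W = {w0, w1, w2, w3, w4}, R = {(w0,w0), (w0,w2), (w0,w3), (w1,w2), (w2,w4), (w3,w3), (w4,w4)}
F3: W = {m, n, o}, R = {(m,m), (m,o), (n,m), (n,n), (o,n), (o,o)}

The schema corresponds to convergence: \forall x \forall y \forall z (Rxy \wedge Rxz \to \exists w (Ryw \wedge Rzw)).
F1: fails — Rw1w0 and Rw1w3 but w0 and w3 have no common successor.
F2: fails — Rw0w2 and Rw0w0 but w2 and w0 have no common successor.
F3: holds.

F3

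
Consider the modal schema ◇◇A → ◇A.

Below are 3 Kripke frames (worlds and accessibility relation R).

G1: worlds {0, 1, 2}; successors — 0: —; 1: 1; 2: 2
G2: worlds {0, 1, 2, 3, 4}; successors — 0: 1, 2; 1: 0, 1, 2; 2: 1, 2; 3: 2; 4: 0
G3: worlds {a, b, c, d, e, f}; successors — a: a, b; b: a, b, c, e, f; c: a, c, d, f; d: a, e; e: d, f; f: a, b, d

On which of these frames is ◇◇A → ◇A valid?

G1

The schema corresponds to transitivity: ∀x ∀y ∀z (Rxy ∧ Ryz → Rxz).
G1: condition met.
G2: fails — R32 and R21 but not R31.
G3: fails — Rbc and Rcd but not Rbd.
Valid on: G1.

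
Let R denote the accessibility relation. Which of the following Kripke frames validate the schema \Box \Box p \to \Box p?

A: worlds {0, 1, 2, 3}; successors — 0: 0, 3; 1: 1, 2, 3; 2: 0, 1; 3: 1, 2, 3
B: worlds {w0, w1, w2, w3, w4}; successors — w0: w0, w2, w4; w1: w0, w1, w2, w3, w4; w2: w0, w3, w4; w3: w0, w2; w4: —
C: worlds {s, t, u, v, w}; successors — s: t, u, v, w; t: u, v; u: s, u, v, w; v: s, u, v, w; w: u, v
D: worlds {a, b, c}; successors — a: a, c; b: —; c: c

A, D

This is the axiom for density; its first-order frame correspondent is \forall x \forall y (Rxy \to \exists z (Rxz \wedge Rzy)).
A: condition met.
B: fails — Rw2w3 but no z with Rw2z and Rzw3.
C: fails — Rst but no z with Rsz and Rzt.
D: condition met.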